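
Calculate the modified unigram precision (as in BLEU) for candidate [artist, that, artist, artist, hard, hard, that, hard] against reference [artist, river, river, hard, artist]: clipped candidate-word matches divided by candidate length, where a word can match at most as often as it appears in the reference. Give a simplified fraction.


Reference word counts: {'artist': 2, 'hard': 1, 'river': 2}
Checking each candidate word (with clipping):
  'artist' -> in reference (ref count 2, used 1/2) -> match (matches: 1)
  'that' -> not in reference -> no match (matches: 1)
  'artist' -> in reference (ref count 2, used 2/2) -> match (matches: 2)
  'artist' -> ref count 2 already used up (2/2) -> clipped, no match (matches: 2)
  'hard' -> in reference (ref count 1, used 1/1) -> match (matches: 3)
  'hard' -> ref count 1 already used up (1/1) -> clipped, no match (matches: 3)
  'that' -> not in reference -> no match (matches: 3)
  'hard' -> ref count 1 already used up (1/1) -> clipped, no match (matches: 3)
Clipped matches: 3, Candidate length: 8
Precision = 3/8

3/8


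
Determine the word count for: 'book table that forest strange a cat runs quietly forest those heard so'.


Counting words by splitting on spaces:
  Word 1: 'book'
  Word 2: 'table'
  Word 3: 'that'
  Word 4: 'forest'
  Word 5: 'strange'
  Word 6: 'a'
  Word 7: 'cat'
  Word 8: 'runs'
  Word 9: 'quietly'
  Word 10: 'forest'
  Word 11: 'those'
  Word 12: 'heard'
  Word 13: 'so'
Total words: 13

13


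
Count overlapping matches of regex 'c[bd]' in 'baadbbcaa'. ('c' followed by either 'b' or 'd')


Pattern: c[bd] means 'c' followed by either 'b' or 'd'.
Scanning 'baadbbcaa' position-by-position:
  Pos 0: window 'ba' -> no
  Pos 1: window 'aa' -> no
  Pos 2: window 'ad' -> no
  Pos 3: window 'db' -> no
  Pos 4: window 'bb' -> no
  Pos 5: window 'bc' -> no
  Pos 6: window 'ca' -> no
  Pos 7: window 'aa' -> no
  Pos 8: window 'a' -> no
Total matches: 0

0


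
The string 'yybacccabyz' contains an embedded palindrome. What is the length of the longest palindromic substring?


Scanning 'yybacccabyz' for palindromic substrings.
Substring at positions 1-9: 'ybacccaby'.
Check: reverse('ybacccaby') = 'ybacccaby' -> palindrome confirmed.
Neighbouring characters ('y' / 'z') break symmetry, so it cannot extend further.
No longer palindromic substring exists; longest length = 9

9


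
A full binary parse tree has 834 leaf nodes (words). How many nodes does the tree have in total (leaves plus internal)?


Leaf nodes (terminals): 834
Internal nodes = n - 1 = 834 - 1 = 833
Total = leaves + internal = 834 + 833 = 1667

1667


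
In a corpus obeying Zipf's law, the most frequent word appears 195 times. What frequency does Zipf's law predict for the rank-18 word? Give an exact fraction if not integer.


Zipf's law: freq(rank) = f1 / rank
f1 = 195, rank = 18
freq = 195 / 18
GCD(195, 18) = 3
Simplified: 65/6

65/6


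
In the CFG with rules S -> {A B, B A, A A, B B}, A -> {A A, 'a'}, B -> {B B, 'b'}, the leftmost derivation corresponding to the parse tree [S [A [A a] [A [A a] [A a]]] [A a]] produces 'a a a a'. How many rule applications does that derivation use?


Every bracketed nonterminal node [X ...] in the tree is produced by exactly one rule application.
Reading the tree off as a leftmost derivation:
  Step 1: S  =>  A A   (applied S -> A A)
  Step 2: A A  =>  A A A   (applied A -> A A)
  Step 3: A A A  =>  a A A   (applied A -> a)
  Step 4: a A A  =>  a A A A   (applied A -> A A)
  Step 5: a A A A  =>  a a A A   (applied A -> a)
  Step 6: a a A A  =>  a a a A   (applied A -> a)
  Step 7: a a a A  =>  a a a a   (applied A -> a)
Final yield: a a a a
Total rewrite steps: 7

7


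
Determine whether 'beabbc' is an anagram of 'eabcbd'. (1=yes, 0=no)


Sort characters of 'beabbc': 'abbbce'
Sort characters of 'eabcbd': 'abbcde'
Sorted forms differ -> they are NOT anagrams
Result: 0

0


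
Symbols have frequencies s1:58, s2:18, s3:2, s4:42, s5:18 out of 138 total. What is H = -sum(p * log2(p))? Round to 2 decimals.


Computing entropy H = -sum(p_i * log2(p_i)):
  s1: p = 58/138 = 0.4203, -p*log2(p) = 0.5256
  s2: p = 18/138 = 0.1304, -p*log2(p) = 0.3833
  s3: p = 2/138 = 0.0145, -p*log2(p) = 0.0885
  s4: p = 42/138 = 0.3043, -p*log2(p) = 0.5223
  s5: p = 18/138 = 0.1304, -p*log2(p) = 0.3833
H = sum of terms = 1.9030
Rounded to 2 decimals: 1.90

1.90


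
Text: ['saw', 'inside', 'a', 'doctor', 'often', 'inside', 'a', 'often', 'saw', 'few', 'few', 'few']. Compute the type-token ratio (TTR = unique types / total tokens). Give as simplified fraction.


Tokens: 12
Unique types: ('a', 'doctor', 'few', 'inside', 'often', 'saw') = 6
TTR = 6/12
Simplify: divide both by 6 -> 1/2
TTR = 1/2

1/2


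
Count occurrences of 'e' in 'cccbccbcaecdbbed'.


Scanning 'cccbccbcaecdbbed' for 'e':
  Position 9: 'e' -> MATCH (count: 1)
  Position 14: 'e' -> MATCH (count: 2)
Total occurrences of 'e': 2

2


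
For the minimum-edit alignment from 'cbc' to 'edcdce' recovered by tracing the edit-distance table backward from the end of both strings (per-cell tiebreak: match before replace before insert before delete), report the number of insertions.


Edit distance = 4. Backtracking from cell (3, 6) with preference match > replace > insert > delete,
then listing the resulting alignment 'cbc' -> 'edcdce' left to right:
  Step 1: insert 'e' [insertion #1]
  Step 2: insert 'd' [insertion #2]
  Step 3: keep 'c'
  Step 4: replace b->d
  Step 5: keep 'c'
  Step 6: insert 'e' [insertion #3]
Total insertions: 3

3


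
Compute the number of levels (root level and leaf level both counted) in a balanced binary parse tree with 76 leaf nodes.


In a balanced binary tree with n leaves the deepest leaf is ceil(log2(n)) edges below the root,
so counting node levels inclusive of root and leaves gives ceil(log2(n)) + 1 levels.
log2(76) = 6.2479
ceil(6.2479) = 7
levels = 7 + 1 = 8

8


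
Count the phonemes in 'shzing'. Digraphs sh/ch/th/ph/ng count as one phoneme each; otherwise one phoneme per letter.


Parsing 'shzing' greedily, digraphs first:
  'sh' -> digraph (1 consonant phoneme) (phonemes so far: 1)
  'z' -> consonant phoneme (phonemes so far: 2)
  'i' -> vowel phoneme (phonemes so far: 3)
  'ng' -> digraph (1 consonant phoneme) (phonemes so far: 4)
Total phonemes: 4

4


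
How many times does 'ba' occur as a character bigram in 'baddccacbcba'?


Scanning 'baddccacbcba' for bigram 'ba':
  Position 0: 'ba' -> MATCH
  Position 1: 'ad' -> no
  Position 2: 'dd' -> no
  Position 3: 'dc' -> no
  Position 4: 'cc' -> no
  Position 5: 'ca' -> no
  Position 6: 'ac' -> no
  Position 7: 'cb' -> no
  Position 8: 'bc' -> no
  Position 9: 'cb' -> no
  Position 10: 'ba' -> MATCH
Total matches: 2

2


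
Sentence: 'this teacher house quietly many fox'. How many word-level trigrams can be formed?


Word trigrams from [6] words:
  Trigram 1: (this teacher house)
  Trigram 2: (teacher house quietly)
  Trigram 3: (house quietly many)
  Trigram 4: (quietly many fox)
Total word trigrams: 6 - 2 = 4

4


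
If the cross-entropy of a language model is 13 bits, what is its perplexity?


Perplexity formula: PP = 2^H
H = 13
PP = 2^13
PP = 2^13 = 8192

8192


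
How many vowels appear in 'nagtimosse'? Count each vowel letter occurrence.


Scanning each character of 'nagtimosse':
  Position 1: 'n' -> consonant (running count: 0)
  Position 2: 'a' -> vowel (running count: 1)
  Position 3: 'g' -> consonant (running count: 1)
  Position 4: 't' -> consonant (running count: 1)
  Position 5: 'i' -> vowel (running count: 2)
  Position 6: 'm' -> consonant (running count: 2)
  Position 7: 'o' -> vowel (running count: 3)
  Position 8: 's' -> consonant (running count: 3)
  Position 9: 's' -> consonant (running count: 3)
  Position 10: 'e' -> vowel (running count: 4)
Total vowels: 4

4


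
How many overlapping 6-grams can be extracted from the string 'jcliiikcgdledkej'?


String 'jcliiikcgdledkej' has length L = 16.
Number of overlapping n-grams = L - n + 1
Substituting: 16 - 6 + 1 = 11

11


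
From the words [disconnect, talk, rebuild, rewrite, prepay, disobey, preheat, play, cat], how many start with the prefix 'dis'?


Checking each word for prefix 'dis':
  'disconnect' -> YES, starts with 'dis' (count: 1)
  'talk' -> no (count: 1)
  'rebuild' -> no (count: 1)
  'rewrite' -> no (count: 1)
  'prepay' -> no (count: 1)
  'disobey' -> YES, starts with 'dis' (count: 2)
  'preheat' -> no (count: 2)
  'play' -> no (count: 2)
  'cat' -> no (count: 2)
Total with prefix 'dis': 2

2


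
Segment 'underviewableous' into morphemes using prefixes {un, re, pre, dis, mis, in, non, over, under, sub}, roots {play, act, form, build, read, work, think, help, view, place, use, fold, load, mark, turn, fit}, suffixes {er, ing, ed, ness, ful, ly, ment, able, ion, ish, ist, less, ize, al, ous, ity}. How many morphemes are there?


Segmenting 'underviewableous' against the inventory:
  'under' -> prefix (morpheme 1)
  'view' -> root (morpheme 2)
  'able' -> suffix (morpheme 3)
  'ous' -> suffix (morpheme 4)
Total morphemes: 4

4


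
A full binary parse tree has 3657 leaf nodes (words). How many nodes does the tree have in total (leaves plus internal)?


Leaf nodes (terminals): 3657
Internal nodes = n - 1 = 3657 - 1 = 3656
Total = leaves + internal = 3657 + 3656 = 7313

7313


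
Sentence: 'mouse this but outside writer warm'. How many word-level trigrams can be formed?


Word trigrams from [6] words:
  Trigram 1: (mouse this but)
  Trigram 2: (this but outside)
  Trigram 3: (but outside writer)
  Trigram 4: (outside writer warm)
Total word trigrams: 6 - 2 = 4

4


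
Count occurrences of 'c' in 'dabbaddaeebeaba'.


Scanning 'dabbaddaeebeaba' for 'c':
  No matches found.
Total occurrences of 'c': 0

0


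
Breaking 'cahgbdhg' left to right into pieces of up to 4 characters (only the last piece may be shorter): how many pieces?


'cahgbdhg' has 8 characters.
Chunking with max size 4:
  Chunk 1: 'cahg' (positions 0-3)
  Chunk 2: 'bdhg' (positions 4-7)
Total chunks: ceil(8 / 4) = 2

2


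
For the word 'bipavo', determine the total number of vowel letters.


Scanning each character of 'bipavo':
  Position 1: 'b' -> consonant (running count: 0)
  Position 2: 'i' -> vowel (running count: 1)
  Position 3: 'p' -> consonant (running count: 1)
  Position 4: 'a' -> vowel (running count: 2)
  Position 5: 'v' -> consonant (running count: 2)
  Position 6: 'o' -> vowel (running count: 3)
Total vowels: 3

3


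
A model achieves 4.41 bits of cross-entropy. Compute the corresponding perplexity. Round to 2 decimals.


Perplexity formula: PP = 2^H
H = 4.41
PP = 2^4.41
Decompose: 2^4.41 = 2^4 * 2^0.41
2^4 = 16, 2^0.41 ~ 1.3286858
PP ~ 16 * 1.3286858 = 21.2589728
Rounded to 2 decimals: 21.26

21.26


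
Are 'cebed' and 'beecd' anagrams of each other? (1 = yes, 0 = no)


Sort characters of 'cebed': 'bcdee'
Sort characters of 'beecd': 'bcdee'
Sorted forms match -> they ARE anagrams
Result: 1

1


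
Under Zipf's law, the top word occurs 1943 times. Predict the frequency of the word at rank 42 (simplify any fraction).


Zipf's law: freq(rank) = f1 / rank
f1 = 1943, rank = 42
freq = 1943 / 42
GCD(1943, 42) = 1
Simplified: 1943/42

1943/42


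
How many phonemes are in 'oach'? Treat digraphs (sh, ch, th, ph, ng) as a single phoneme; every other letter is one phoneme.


Parsing 'oach' greedily, digraphs first:
  'o' -> vowel phoneme (phonemes so far: 1)
  'a' -> vowel phoneme (phonemes so far: 2)
  'ch' -> digraph (1 consonant phoneme) (phonemes so far: 3)
Total phonemes: 3

3


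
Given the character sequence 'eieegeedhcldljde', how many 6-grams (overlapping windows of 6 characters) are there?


String 'eieegeedhcldljde' has length L = 16.
Number of overlapping n-grams = L - n + 1
Substituting: 16 - 6 + 1 = 11

11


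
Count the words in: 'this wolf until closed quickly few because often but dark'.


Counting words by splitting on spaces:
  Word 1: 'this'
  Word 2: 'wolf'
  Word 3: 'until'
  Word 4: 'closed'
  Word 5: 'quickly'
  Word 6: 'few'
  Word 7: 'because'
  Word 8: 'often'
  Word 9: 'but'
  Word 10: 'dark'
Total words: 10

10


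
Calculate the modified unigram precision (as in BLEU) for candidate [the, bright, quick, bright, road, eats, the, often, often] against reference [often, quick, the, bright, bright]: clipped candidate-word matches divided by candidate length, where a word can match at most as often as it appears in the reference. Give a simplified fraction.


Reference word counts: {'bright': 2, 'often': 1, 'quick': 1, 'the': 1}
Checking each candidate word (with clipping):
  'the' -> in reference (ref count 1, used 1/1) -> match (matches: 1)
  'bright' -> in reference (ref count 2, used 1/2) -> match (matches: 2)
  'quick' -> in reference (ref count 1, used 1/1) -> match (matches: 3)
  'bright' -> in reference (ref count 2, used 2/2) -> match (matches: 4)
  'road' -> not in reference -> no match (matches: 4)
  'eats' -> not in reference -> no match (matches: 4)
  'the' -> ref count 1 already used up (1/1) -> clipped, no match (matches: 4)
  'often' -> in reference (ref count 1, used 1/1) -> match (matches: 5)
  'often' -> ref count 1 already used up (1/1) -> clipped, no match (matches: 5)
Clipped matches: 5, Candidate length: 9
Precision = 5/9

5/9


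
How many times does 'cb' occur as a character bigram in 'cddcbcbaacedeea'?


Scanning 'cddcbcbaacedeea' for bigram 'cb':
  Position 0: 'cd' -> no
  Position 1: 'dd' -> no
  Position 2: 'dc' -> no
  Position 3: 'cb' -> MATCH
  Position 4: 'bc' -> no
  Position 5: 'cb' -> MATCH
  Position 6: 'ba' -> no
  Position 7: 'aa' -> no
  Position 8: 'ac' -> no
  Position 9: 'ce' -> no
  Position 10: 'ed' -> no
  Position 11: 'de' -> no
  Position 12: 'ee' -> no
  Position 13: 'ea' -> no
Total matches: 2

2


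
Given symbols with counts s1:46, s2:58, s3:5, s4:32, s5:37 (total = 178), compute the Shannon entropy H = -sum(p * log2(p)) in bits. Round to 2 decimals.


Computing entropy H = -sum(p_i * log2(p_i)):
  s1: p = 46/178 = 0.2584, -p*log2(p) = 0.5045
  s2: p = 58/178 = 0.3258, -p*log2(p) = 0.5271
  s3: p = 5/178 = 0.0281, -p*log2(p) = 0.1448
  s4: p = 32/178 = 0.1798, -p*log2(p) = 0.4451
  s5: p = 37/178 = 0.2079, -p*log2(p) = 0.4711
H = sum of terms = 2.0926
Rounded to 2 decimals: 2.09

2.09


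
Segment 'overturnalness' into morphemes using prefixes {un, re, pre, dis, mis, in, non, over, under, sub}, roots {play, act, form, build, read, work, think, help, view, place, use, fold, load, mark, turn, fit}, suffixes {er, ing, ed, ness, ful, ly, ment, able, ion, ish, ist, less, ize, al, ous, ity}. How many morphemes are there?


Segmenting 'overturnalness' against the inventory:
  'over' -> prefix (morpheme 1)
  'turn' -> root (morpheme 2)
  'al' -> suffix (morpheme 3)
  'ness' -> suffix (morpheme 4)
Total morphemes: 4

4


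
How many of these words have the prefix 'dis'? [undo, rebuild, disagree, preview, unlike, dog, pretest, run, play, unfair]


Checking each word for prefix 'dis':
  'undo' -> no (count: 0)
  'rebuild' -> no (count: 0)
  'disagree' -> YES, starts with 'dis' (count: 1)
  'preview' -> no (count: 1)
  'unlike' -> no (count: 1)
  'dog' -> no (count: 1)
  'pretest' -> no (count: 1)
  'run' -> no (count: 1)
  'play' -> no (count: 1)
  'unfair' -> no (count: 1)
Total with prefix 'dis': 1

1


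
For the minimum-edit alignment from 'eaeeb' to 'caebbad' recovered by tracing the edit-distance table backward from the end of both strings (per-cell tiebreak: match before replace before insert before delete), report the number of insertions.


Edit distance = 4. Backtracking from cell (5, 7) with preference match > replace > insert > delete,
then listing the resulting alignment 'eaeeb' -> 'caebbad' left to right:
  Step 1: replace e->c
  Step 2: keep 'a'
  Step 3: keep 'e'
  Step 4: replace e->b
  Step 5: keep 'b'
  Step 6: insert 'a' [insertion #1]
  Step 7: insert 'd' [insertion #2]
Total insertions: 2

2


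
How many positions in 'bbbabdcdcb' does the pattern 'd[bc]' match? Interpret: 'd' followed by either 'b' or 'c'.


Pattern: d[bc] means 'd' followed by either 'b' or 'c'.
Scanning 'bbbabdcdcb' position-by-position:
  Pos 0: window 'bb' -> no
  Pos 1: window 'bb' -> no
  Pos 2: window 'ba' -> no
  Pos 3: window 'ab' -> no
  Pos 4: window 'bd' -> no
  Pos 5: window 'dc' -> MATCH
  Pos 6: window 'cd' -> no
  Pos 7: window 'dc' -> MATCH
  Pos 8: window 'cb' -> no
  Pos 9: window 'b' -> no
Total matches: 2

2


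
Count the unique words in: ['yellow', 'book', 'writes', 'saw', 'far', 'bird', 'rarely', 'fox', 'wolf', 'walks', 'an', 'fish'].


Listing all tokens and tracking unique types:
  Token 1: 'yellow' -> NEW (unique so far: 1)
  Token 2: 'book' -> NEW (unique so far: 2)
  Token 3: 'writes' -> NEW (unique so far: 3)
  Token 4: 'saw' -> NEW (unique so far: 4)
  Token 5: 'far' -> NEW (unique so far: 5)
  Token 6: 'bird' -> NEW (unique so far: 6)
  Token 7: 'rarely' -> NEW (unique so far: 7)
  Token 8: 'fox' -> NEW (unique so far: 8)
  Token 9: 'wolf' -> NEW (unique so far: 9)
  Token 10: 'walks' -> NEW (unique so far: 10)
  Token 11: 'an' -> NEW (unique so far: 11)
  Token 12: 'fish' -> NEW (unique so far: 12)
Unique types: ('an', 'bird', 'book', 'far', 'fish', 'fox', 'rarely', 'saw', 'walks', 'wolf', 'writes', 'yellow')
Vocabulary size: 12

12


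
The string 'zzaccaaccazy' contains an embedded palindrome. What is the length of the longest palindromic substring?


Scanning 'zzaccaaccazy' for palindromic substrings.
Substring at positions 1-10: 'zaccaaccaz'.
Check: reverse('zaccaaccaz') = 'zaccaaccaz' -> palindrome confirmed.
Neighbouring characters ('z' / 'y') break symmetry, so it cannot extend further.
No longer palindromic substring exists; longest length = 10

10


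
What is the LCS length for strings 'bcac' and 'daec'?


DP table for LCS of 'bcac' and 'daec':
       d  a  e  c
    0  0  0  0  0
  b 0  0  0  0  0
  c 0  0  0  0  1
  a 0  0  1  1  1
  c 0  0  1  1  2
LCS: 'ac'
LCS length = 2

2


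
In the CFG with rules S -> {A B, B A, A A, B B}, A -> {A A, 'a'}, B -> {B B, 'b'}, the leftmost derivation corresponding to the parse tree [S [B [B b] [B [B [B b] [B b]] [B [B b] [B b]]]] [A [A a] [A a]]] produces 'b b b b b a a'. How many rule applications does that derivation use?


Every bracketed nonterminal node [X ...] in the tree is produced by exactly one rule application.
Reading the tree off as a leftmost derivation:
  Step 1: S  =>  B A   (applied S -> B A)
  Step 2: B A  =>  B B A   (applied B -> B B)
  Step 3: B B A  =>  b B A   (applied B -> b)
  Step 4: b B A  =>  b B B A   (applied B -> B B)
  Step 5: b B B A  =>  b B B B A   (applied B -> B B)
  Step 6: b B B B A  =>  b b B B A   (applied B -> b)
  Step 7: b b B B A  =>  b b b B A   (applied B -> b)
  Step 8: b b b B A  =>  b b b B B A   (applied B -> B B)
  Step 9: b b b B B A  =>  b b b b B A   (applied B -> b)
  Step 10: b b b b B A  =>  b b b b b A   (applied B -> b)
  Step 11: b b b b b A  =>  b b b b b A A   (applied A -> A A)
  Step 12: b b b b b A A  =>  b b b b b a A   (applied A -> a)
  Step 13: b b b b b a A  =>  b b b b b a a   (applied A -> a)
Final yield: b b b b b a a
Total rewrite steps: 13

13


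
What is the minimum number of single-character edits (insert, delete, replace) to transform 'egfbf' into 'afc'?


Building DP table for s1='egfbf' (len 5) and s2='afc' (len 3):
       a  f  c
    0  1  2  3
  e 1  1  2  3
  g 2  2  2  3
  f 3  3  2  3
  b 4  4  3  3
  f 5  5  4  4
Edit distance = dp[5][3] = 4

4


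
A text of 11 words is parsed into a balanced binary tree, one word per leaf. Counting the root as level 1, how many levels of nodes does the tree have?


In a balanced binary tree with n leaves the deepest leaf is ceil(log2(n)) edges below the root,
so counting node levels inclusive of root and leaves gives ceil(log2(n)) + 1 levels.
log2(11) = 3.4594
ceil(3.4594) = 4
levels = 4 + 1 = 5

5


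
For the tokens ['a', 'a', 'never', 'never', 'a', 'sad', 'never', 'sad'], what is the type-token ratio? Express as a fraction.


Tokens: 8
Unique types: ('a', 'never', 'sad') = 3
TTR = 3/8
Already in lowest terms.

3/8


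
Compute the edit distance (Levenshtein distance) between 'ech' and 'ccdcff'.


Building DP table for s1='ech' (len 3) and s2='ccdcff' (len 6):
       c  c  d  c  f  f
    0  1  2  3  4  5  6
  e 1  1  2  3  4  5  6
  c 2  1  1  2  3  4  5
  h 3  2  2  2  3  4  5
Edit distance = dp[3][6] = 5

5


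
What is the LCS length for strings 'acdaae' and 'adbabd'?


DP table for LCS of 'acdaae' and 'adbabd':
       a  d  b  a  b  d
    0  0  0  0  0  0  0
  a 0  1  1  1  1  1  1
  c 0  1  1  1  1  1  1
  d 0  1  2  2  2  2  2
  a 0  1  2  2  3  3  3
  a 0  1  2  2  3  3  3
  e 0  1  2  2  3  3  3
LCS: 'ada'
LCS length = 3

3


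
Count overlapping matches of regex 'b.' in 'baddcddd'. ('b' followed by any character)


Pattern: b. means 'b' followed by any character.
Scanning 'baddcddd' position-by-position:
  Pos 0: window 'ba' -> MATCH
  Pos 1: window 'ad' -> no
  Pos 2: window 'dd' -> no
  Pos 3: window 'dc' -> no
  Pos 4: window 'cd' -> no
  Pos 5: window 'dd' -> no
  Pos 6: window 'dd' -> no
  Pos 7: window 'd' -> no
Total matches: 1

1


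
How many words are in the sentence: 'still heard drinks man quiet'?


Counting words by splitting on spaces:
  Word 1: 'still'
  Word 2: 'heard'
  Word 3: 'drinks'
  Word 4: 'man'
  Word 5: 'quiet'
Total words: 5

5


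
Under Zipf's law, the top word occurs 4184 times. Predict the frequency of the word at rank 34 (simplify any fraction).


Zipf's law: freq(rank) = f1 / rank
f1 = 4184, rank = 34
freq = 4184 / 34
GCD(4184, 34) = 2
Simplified: 2092/17

2092/17


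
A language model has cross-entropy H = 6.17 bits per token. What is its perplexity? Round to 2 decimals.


Perplexity formula: PP = 2^H
H = 6.17
PP = 2^6.17
Decompose: 2^6.17 = 2^6 * 2^0.17
2^6 = 64, 2^0.17 ~ 1.1250585
PP ~ 64 * 1.1250585 = 72.0037440
Rounded to 2 decimals: 72.00

72.00


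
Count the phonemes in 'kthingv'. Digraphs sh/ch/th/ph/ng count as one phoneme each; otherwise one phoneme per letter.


Parsing 'kthingv' greedily, digraphs first:
  'k' -> consonant phoneme (phonemes so far: 1)
  'th' -> digraph (1 consonant phoneme) (phonemes so far: 2)
  'i' -> vowel phoneme (phonemes so far: 3)
  'ng' -> digraph (1 consonant phoneme) (phonemes so far: 4)
  'v' -> consonant phoneme (phonemes so far: 5)
Total phonemes: 5

5


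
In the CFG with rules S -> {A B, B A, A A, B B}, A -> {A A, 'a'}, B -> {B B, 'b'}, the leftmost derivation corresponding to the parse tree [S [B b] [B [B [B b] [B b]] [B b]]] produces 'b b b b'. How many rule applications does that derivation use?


Every bracketed nonterminal node [X ...] in the tree is produced by exactly one rule application.
Reading the tree off as a leftmost derivation:
  Step 1: S  =>  B B   (applied S -> B B)
  Step 2: B B  =>  b B   (applied B -> b)
  Step 3: b B  =>  b B B   (applied B -> B B)
  Step 4: b B B  =>  b B B B   (applied B -> B B)
  Step 5: b B B B  =>  b b B B   (applied B -> b)
  Step 6: b b B B  =>  b b b B   (applied B -> b)
  Step 7: b b b B  =>  b b b b   (applied B -> b)
Final yield: b b b b
Total rewrite steps: 7

7


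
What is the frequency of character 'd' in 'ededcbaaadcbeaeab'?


Scanning 'ededcbaaadcbeaeab' for 'd':
  Position 1: 'd' -> MATCH (count: 1)
  Position 3: 'd' -> MATCH (count: 2)
  Position 9: 'd' -> MATCH (count: 3)
Total occurrences of 'd': 3

3


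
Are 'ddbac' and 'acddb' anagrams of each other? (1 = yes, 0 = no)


Sort characters of 'ddbac': 'abcdd'
Sort characters of 'acddb': 'abcdd'
Sorted forms match -> they ARE anagrams
Result: 1

1


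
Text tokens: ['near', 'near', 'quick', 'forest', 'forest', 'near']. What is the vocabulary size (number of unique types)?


Listing all tokens and tracking unique types:
  Token 1: 'near' -> NEW (unique so far: 1)
  Token 2: 'near' -> duplicate (unique so far: 1)
  Token 3: 'quick' -> NEW (unique so far: 2)
  Token 4: 'forest' -> NEW (unique so far: 3)
  Token 5: 'forest' -> duplicate (unique so far: 3)
  Token 6: 'near' -> duplicate (unique so far: 3)
Unique types: ('forest', 'near', 'quick')
Vocabulary size: 3

3


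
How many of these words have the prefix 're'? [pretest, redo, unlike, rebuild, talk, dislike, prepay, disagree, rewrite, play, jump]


Checking each word for prefix 're':
  'pretest' -> no (count: 0)
  'redo' -> YES, starts with 're' (count: 1)
  'unlike' -> no (count: 1)
  'rebuild' -> YES, starts with 're' (count: 2)
  'talk' -> no (count: 2)
  'dislike' -> no (count: 2)
  'prepay' -> no (count: 2)
  'disagree' -> no (count: 2)
  'rewrite' -> YES, starts with 're' (count: 3)
  'play' -> no (count: 3)
  'jump' -> no (count: 3)
Total with prefix 're': 3

3


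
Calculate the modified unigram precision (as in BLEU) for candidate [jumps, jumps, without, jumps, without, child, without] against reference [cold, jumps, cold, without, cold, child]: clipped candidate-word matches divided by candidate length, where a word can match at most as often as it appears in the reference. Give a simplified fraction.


Reference word counts: {'child': 1, 'cold': 3, 'jumps': 1, 'without': 1}
Checking each candidate word (with clipping):
  'jumps' -> in reference (ref count 1, used 1/1) -> match (matches: 1)
  'jumps' -> ref count 1 already used up (1/1) -> clipped, no match (matches: 1)
  'without' -> in reference (ref count 1, used 1/1) -> match (matches: 2)
  'jumps' -> ref count 1 already used up (1/1) -> clipped, no match (matches: 2)
  'without' -> ref count 1 already used up (1/1) -> clipped, no match (matches: 2)
  'child' -> in reference (ref count 1, used 1/1) -> match (matches: 3)
  'without' -> ref count 1 already used up (1/1) -> clipped, no match (matches: 3)
Clipped matches: 3, Candidate length: 7
Precision = 3/7

3/7


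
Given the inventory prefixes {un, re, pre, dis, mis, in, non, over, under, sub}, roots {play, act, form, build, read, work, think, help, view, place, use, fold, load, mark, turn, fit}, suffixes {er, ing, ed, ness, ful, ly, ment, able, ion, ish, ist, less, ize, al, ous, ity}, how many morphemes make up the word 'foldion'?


Segmenting 'foldion' against the inventory:
  'fold' -> root (morpheme 1)
  'ion' -> suffix (morpheme 2)
Total morphemes: 2

2


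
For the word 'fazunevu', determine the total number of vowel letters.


Scanning each character of 'fazunevu':
  Position 1: 'f' -> consonant (running count: 0)
  Position 2: 'a' -> vowel (running count: 1)
  Position 3: 'z' -> consonant (running count: 1)
  Position 4: 'u' -> vowel (running count: 2)
  Position 5: 'n' -> consonant (running count: 2)
  Position 6: 'e' -> vowel (running count: 3)
  Position 7: 'v' -> consonant (running count: 3)
  Position 8: 'u' -> vowel (running count: 4)
Total vowels: 4

4


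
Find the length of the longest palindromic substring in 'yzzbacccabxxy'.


Scanning 'yzzbacccabxxy' for palindromic substrings.
Substring at positions 3-9: 'bacccab'.
Check: reverse('bacccab') = 'bacccab' -> palindrome confirmed.
Neighbouring characters ('z' / 'x') break symmetry, so it cannot extend further.
No longer palindromic substring exists; longest length = 7

7


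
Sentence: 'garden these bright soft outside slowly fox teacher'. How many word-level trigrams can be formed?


Word trigrams from [8] words:
  Trigram 1: (garden these bright)
  Trigram 2: (these bright soft)
  Trigram 3: (bright soft outside)
  Trigram 4: (soft outside slowly)
  Trigram 5: (outside slowly fox)
  Trigram 6: (slowly fox teacher)
Total word trigrams: 8 - 2 = 6

6


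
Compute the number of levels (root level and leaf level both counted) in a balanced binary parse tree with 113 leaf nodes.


In a balanced binary tree with n leaves the deepest leaf is ceil(log2(n)) edges below the root,
so counting node levels inclusive of root and leaves gives ceil(log2(n)) + 1 levels.
log2(113) = 6.8202
ceil(6.8202) = 7
levels = 7 + 1 = 8

8


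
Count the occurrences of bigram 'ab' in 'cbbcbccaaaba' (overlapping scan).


Scanning 'cbbcbccaaaba' for bigram 'ab':
  Position 0: 'cb' -> no
  Position 1: 'bb' -> no
  Position 2: 'bc' -> no
  Position 3: 'cb' -> no
  Position 4: 'bc' -> no
  Position 5: 'cc' -> no
  Position 6: 'ca' -> no
  Position 7: 'aa' -> no
  Position 8: 'aa' -> no
  Position 9: 'ab' -> MATCH
  Position 10: 'ba' -> no
Total matches: 1

1


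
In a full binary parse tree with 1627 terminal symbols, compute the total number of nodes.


Leaf nodes (terminals): 1627
Internal nodes = n - 1 = 1627 - 1 = 1626
Total = leaves + internal = 1627 + 1626 = 3253

3253


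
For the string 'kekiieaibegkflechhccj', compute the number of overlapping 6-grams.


String 'kekiieaibegkflechhccj' has length L = 21.
Number of overlapping n-grams = L - n + 1
Substituting: 21 - 6 + 1 = 16

16


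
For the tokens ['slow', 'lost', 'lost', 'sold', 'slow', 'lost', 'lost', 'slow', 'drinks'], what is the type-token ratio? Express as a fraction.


Tokens: 9
Unique types: ('drinks', 'lost', 'slow', 'sold') = 4
TTR = 4/9
Already in lowest terms.

4/9


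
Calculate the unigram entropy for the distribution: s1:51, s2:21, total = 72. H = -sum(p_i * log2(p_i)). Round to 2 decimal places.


Computing entropy H = -sum(p_i * log2(p_i)):
  s1: p = 51/72 = 0.7083, -p*log2(p) = 0.3524
  s2: p = 21/72 = 0.2917, -p*log2(p) = 0.5185
H = sum of terms = 0.8709
Rounded to 2 decimals: 0.87

0.87


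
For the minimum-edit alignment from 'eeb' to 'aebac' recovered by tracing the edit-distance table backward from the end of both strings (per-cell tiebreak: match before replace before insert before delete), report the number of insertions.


Edit distance = 3. Backtracking from cell (3, 5) with preference match > replace > insert > delete,
then listing the resulting alignment 'eeb' -> 'aebac' left to right:
  Step 1: replace e->a
  Step 2: keep 'e'
  Step 3: keep 'b'
  Step 4: insert 'a' [insertion #1]
  Step 5: insert 'c' [insertion #2]
Total insertions: 2

2


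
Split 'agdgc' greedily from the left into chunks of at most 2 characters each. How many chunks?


'agdgc' has 5 characters.
Chunking with max size 2:
  Chunk 1: 'ag' (positions 0-1)
  Chunk 2: 'dg' (positions 2-3)
  Chunk 3: 'c' (positions 4-4)
Total chunks: ceil(5 / 2) = 3

3


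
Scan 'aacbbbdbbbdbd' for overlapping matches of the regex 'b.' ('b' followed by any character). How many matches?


Pattern: b. means 'b' followed by any character.
Scanning 'aacbbbdbbbdbd' position-by-position:
  Pos 0: window 'aa' -> no
  Pos 1: window 'ac' -> no
  Pos 2: window 'cb' -> no
  Pos 3: window 'bb' -> MATCH
  Pos 4: window 'bb' -> MATCH
  Pos 5: window 'bd' -> MATCH
  Pos 6: window 'db' -> no
  Pos 7: window 'bb' -> MATCH
  Pos 8: window 'bb' -> MATCH
  Pos 9: window 'bd' -> MATCH
  Pos 10: window 'db' -> no
  Pos 11: window 'bd' -> MATCH
  Pos 12: window 'd' -> no
Total matches: 7

7


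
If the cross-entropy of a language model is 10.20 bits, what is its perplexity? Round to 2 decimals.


Perplexity formula: PP = 2^H
H = 10.20
PP = 2^10.20
Decompose: 2^10.20 = 2^10 * 2^0.20
2^10 = 1024, 2^0.20 ~ 1.1486984
PP ~ 1024 * 1.1486984 = 1176.2671616
Rounded to 2 decimals: 1176.27

1176.27


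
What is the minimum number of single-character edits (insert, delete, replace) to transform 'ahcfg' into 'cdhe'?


Building DP table for s1='ahcfg' (len 5) and s2='cdhe' (len 4):
       c  d  h  e
    0  1  2  3  4
  a 1  1  2  3  4
  h 2  2  2  2  3
  c 3  2  3  3  3
  f 4  3  3  4  4
  g 5  4  4  4  5
Edit distance = dp[5][4] = 5

5


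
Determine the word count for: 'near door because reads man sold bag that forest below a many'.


Counting words by splitting on spaces:
  Word 1: 'near'
  Word 2: 'door'
  Word 3: 'because'
  Word 4: 'reads'
  Word 5: 'man'
  Word 6: 'sold'
  Word 7: 'bag'
  Word 8: 'that'
  Word 9: 'forest'
  Word 10: 'below'
  Word 11: 'a'
  Word 12: 'many'
Total words: 12

12


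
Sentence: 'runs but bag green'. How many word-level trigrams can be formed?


Word trigrams from [4] words:
  Trigram 1: (runs but bag)
  Trigram 2: (but bag green)
Total word trigrams: 4 - 2 = 2

2


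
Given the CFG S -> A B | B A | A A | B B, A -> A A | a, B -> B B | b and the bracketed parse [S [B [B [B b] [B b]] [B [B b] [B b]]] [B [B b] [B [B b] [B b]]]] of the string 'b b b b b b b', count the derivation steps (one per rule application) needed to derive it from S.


Every bracketed nonterminal node [X ...] in the tree is produced by exactly one rule application.
Reading the tree off as a leftmost derivation:
  Step 1: S  =>  B B   (applied S -> B B)
  Step 2: B B  =>  B B B   (applied B -> B B)
  Step 3: B B B  =>  B B B B   (applied B -> B B)
  Step 4: B B B B  =>  b B B B   (applied B -> b)
  Step 5: b B B B  =>  b b B B   (applied B -> b)
  Step 6: b b B B  =>  b b B B B   (applied B -> B B)
  Step 7: b b B B B  =>  b b b B B   (applied B -> b)
  Step 8: b b b B B  =>  b b b b B   (applied B -> b)
  Step 9: b b b b B  =>  b b b b B B   (applied B -> B B)
  Step 10: b b b b B B  =>  b b b b b B   (applied B -> b)
  Step 11: b b b b b B  =>  b b b b b B B   (applied B -> B B)
  Step 12: b b b b b B B  =>  b b b b b b B   (applied B -> b)
  Step 13: b b b b b b B  =>  b b b b b b b   (applied B -> b)
Final yield: b b b b b b b
Total rewrite steps: 13

13


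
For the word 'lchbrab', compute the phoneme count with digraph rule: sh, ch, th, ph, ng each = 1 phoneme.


Parsing 'lchbrab' greedily, digraphs first:
  'l' -> consonant phoneme (phonemes so far: 1)
  'ch' -> digraph (1 consonant phoneme) (phonemes so far: 2)
  'b' -> consonant phoneme (phonemes so far: 3)
  'r' -> consonant phoneme (phonemes so far: 4)
  'a' -> vowel phoneme (phonemes so far: 5)
  'b' -> consonant phoneme (phonemes so far: 6)
Total phonemes: 6

6


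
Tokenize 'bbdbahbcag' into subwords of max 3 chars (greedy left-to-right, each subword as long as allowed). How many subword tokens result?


'bbdbahbcag' has 10 characters.
Chunking with max size 3:
  Chunk 1: 'bbd' (positions 0-2)
  Chunk 2: 'bah' (positions 3-5)
  Chunk 3: 'bca' (positions 6-8)
  Chunk 4: 'g' (positions 9-9)
Total chunks: ceil(10 / 3) = 4

4


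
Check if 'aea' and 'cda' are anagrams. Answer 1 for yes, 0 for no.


Sort characters of 'aea': 'aae'
Sort characters of 'cda': 'acd'
Sorted forms differ -> they are NOT anagrams
Result: 0

0


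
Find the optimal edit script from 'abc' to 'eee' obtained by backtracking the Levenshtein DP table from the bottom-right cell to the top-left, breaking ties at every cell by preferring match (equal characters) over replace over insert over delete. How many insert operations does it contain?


Edit distance = 3. Backtracking from cell (3, 3) with preference match > replace > insert > delete,
then listing the resulting alignment 'abc' -> 'eee' left to right:
  Step 1: replace a->e
  Step 2: replace b->e
  Step 3: replace c->e
Total insertions: 0

0


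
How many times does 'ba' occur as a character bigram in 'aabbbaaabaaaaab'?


Scanning 'aabbbaaabaaaaab' for bigram 'ba':
  Position 0: 'aa' -> no
  Position 1: 'ab' -> no
  Position 2: 'bb' -> no
  Position 3: 'bb' -> no
  Position 4: 'ba' -> MATCH
  Position 5: 'aa' -> no
  Position 6: 'aa' -> no
  Position 7: 'ab' -> no
  Position 8: 'ba' -> MATCH
  Position 9: 'aa' -> no
  Position 10: 'aa' -> no
  Position 11: 'aa' -> no
  Position 12: 'aa' -> no
  Position 13: 'ab' -> no
Total matches: 2

2


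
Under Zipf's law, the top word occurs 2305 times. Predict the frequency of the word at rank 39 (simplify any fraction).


Zipf's law: freq(rank) = f1 / rank
f1 = 2305, rank = 39
freq = 2305 / 39
GCD(2305, 39) = 1
Simplified: 2305/39

2305/39


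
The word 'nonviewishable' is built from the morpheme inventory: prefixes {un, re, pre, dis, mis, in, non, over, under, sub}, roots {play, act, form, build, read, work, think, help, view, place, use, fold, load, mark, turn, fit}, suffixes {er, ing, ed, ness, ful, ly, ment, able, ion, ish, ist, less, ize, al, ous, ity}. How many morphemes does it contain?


Segmenting 'nonviewishable' against the inventory:
  'non' -> prefix (morpheme 1)
  'view' -> root (morpheme 2)
  'ish' -> suffix (morpheme 3)
  'able' -> suffix (morpheme 4)
Total morphemes: 4

4


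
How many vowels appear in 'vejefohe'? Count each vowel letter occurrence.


Scanning each character of 'vejefohe':
  Position 1: 'v' -> consonant (running count: 0)
  Position 2: 'e' -> vowel (running count: 1)
  Position 3: 'j' -> consonant (running count: 1)
  Position 4: 'e' -> vowel (running count: 2)
  Position 5: 'f' -> consonant (running count: 2)
  Position 6: 'o' -> vowel (running count: 3)
  Position 7: 'h' -> consonant (running count: 3)
  Position 8: 'e' -> vowel (running count: 4)
Total vowels: 4

4


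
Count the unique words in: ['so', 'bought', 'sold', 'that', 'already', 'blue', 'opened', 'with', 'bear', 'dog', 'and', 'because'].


Listing all tokens and tracking unique types:
  Token 1: 'so' -> NEW (unique so far: 1)
  Token 2: 'bought' -> NEW (unique so far: 2)
  Token 3: 'sold' -> NEW (unique so far: 3)
  Token 4: 'that' -> NEW (unique so far: 4)
  Token 5: 'already' -> NEW (unique so far: 5)
  Token 6: 'blue' -> NEW (unique so far: 6)
  Token 7: 'opened' -> NEW (unique so far: 7)
  Token 8: 'with' -> NEW (unique so far: 8)
  Token 9: 'bear' -> NEW (unique so far: 9)
  Token 10: 'dog' -> NEW (unique so far: 10)
  Token 11: 'and' -> NEW (unique so far: 11)
  Token 12: 'because' -> NEW (unique so far: 12)
Unique types: ('already', 'and', 'bear', 'because', 'blue', 'bought', 'dog', 'opened', 'so', 'sold', 'that', 'with')
Vocabulary size: 12

12


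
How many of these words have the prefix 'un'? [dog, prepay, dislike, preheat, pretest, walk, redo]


Checking each word for prefix 'un':
  'dog' -> no (count: 0)
  'prepay' -> no (count: 0)
  'dislike' -> no (count: 0)
  'preheat' -> no (count: 0)
  'pretest' -> no (count: 0)
  'walk' -> no (count: 0)
  'redo' -> no (count: 0)
Total with prefix 'un': 0

0


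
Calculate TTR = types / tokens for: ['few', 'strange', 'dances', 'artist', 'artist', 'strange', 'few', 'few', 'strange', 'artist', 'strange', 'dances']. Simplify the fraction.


Tokens: 12
Unique types: ('artist', 'dances', 'few', 'strange') = 4
TTR = 4/12
Simplify: divide both by 4 -> 1/3
TTR = 1/3

1/3


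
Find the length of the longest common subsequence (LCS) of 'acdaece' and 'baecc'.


DP table for LCS of 'acdaece' and 'baecc':
       b  a  e  c  c
    0  0  0  0  0  0
  a 0  0  1  1  1  1
  c 0  0  1  1  2  2
  d 0  0  1  1  2  2
  a 0  0  1  1  2  2
  e 0  0  1  2  2  2
  c 0  0  1  2  3  3
  e 0  0  1  2  3  3
LCS: 'acc'
LCS length = 3

3


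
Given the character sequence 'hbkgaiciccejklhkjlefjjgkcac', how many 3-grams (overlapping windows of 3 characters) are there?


String 'hbkgaiciccejklhkjlefjjgkcac' has length L = 27.
Number of overlapping n-grams = L - n + 1
Substituting: 27 - 3 + 1 = 25

25


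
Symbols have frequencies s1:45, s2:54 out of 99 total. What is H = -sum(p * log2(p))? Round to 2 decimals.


Computing entropy H = -sum(p_i * log2(p_i)):
  s1: p = 45/99 = 0.4545, -p*log2(p) = 0.5170
  s2: p = 54/99 = 0.5455, -p*log2(p) = 0.4770
H = sum of terms = 0.9940
Rounded to 2 decimals: 0.99

0.99


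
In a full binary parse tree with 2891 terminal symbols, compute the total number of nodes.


Leaf nodes (terminals): 2891
Internal nodes = n - 1 = 2891 - 1 = 2890
Total = leaves + internal = 2891 + 2890 = 5781

5781


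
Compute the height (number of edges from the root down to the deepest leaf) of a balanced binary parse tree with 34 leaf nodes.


In a balanced binary tree with n leaves the deepest leaf is ceil(log2(n)) edges below the root.
log2(34) = 5.0875
ceil(5.0875) = 6
height (edges) = 6

6


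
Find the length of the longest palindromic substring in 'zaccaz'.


Scanning 'zaccaz' for palindromic substrings.
Substring at positions 0-5: 'zaccaz'.
Check: reverse('zaccaz') = 'zaccaz' -> palindrome confirmed.
No longer palindromic substring exists; longest length = 6

6
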